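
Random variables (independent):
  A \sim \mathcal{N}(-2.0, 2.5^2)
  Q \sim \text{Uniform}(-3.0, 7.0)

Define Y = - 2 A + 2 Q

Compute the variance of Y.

For independent RVs: Var(aX + bY) = a²Var(X) + b²Var(Y)
Var(A) = 6.25
Var(Q) = 8.3333333
Var(Y) = (-2)²*6.25 + 2²*8.3333333
= 4*6.25 + 4*8.3333333 = 58.333333

58.333333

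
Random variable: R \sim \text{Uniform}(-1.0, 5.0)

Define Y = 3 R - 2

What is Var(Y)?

For Y = aR + b: Var(Y) = a² * Var(R)
Var(R) = (5 + 1)^2/12 = 3
Var(Y) = 3² * 3 = 9 * 3 = 27

27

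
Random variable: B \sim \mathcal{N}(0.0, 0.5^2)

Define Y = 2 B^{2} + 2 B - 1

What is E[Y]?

E[Y] = 2*E[B²] + 2*E[B] - 1
E[B] = 0
E[B²] = Var(B) + (E[B])² = 0.25 + 0 = 0.25
E[Y] = 2*0.25 + 2*0 - 1 = -0.5

-0.5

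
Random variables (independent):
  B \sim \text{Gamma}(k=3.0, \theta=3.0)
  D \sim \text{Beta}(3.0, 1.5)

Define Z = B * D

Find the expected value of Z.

For independent RVs: E[XY] = E[X]*E[Y]
E[B] = 9
E[D] = 0.66666667
E[Z] = 9 * 0.66666667 = 6

6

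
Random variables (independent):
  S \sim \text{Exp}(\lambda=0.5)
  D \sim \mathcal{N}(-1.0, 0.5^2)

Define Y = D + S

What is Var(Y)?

For independent RVs: Var(aX + bY) = a²Var(X) + b²Var(Y)
Var(S) = 4
Var(D) = 0.25
Var(Y) = 1²*4 + 1²*0.25
= 1*4 + 1*0.25 = 4.25

4.25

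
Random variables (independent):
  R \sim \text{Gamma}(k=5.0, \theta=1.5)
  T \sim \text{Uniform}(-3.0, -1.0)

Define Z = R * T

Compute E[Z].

For independent RVs: E[XY] = E[X]*E[Y]
E[R] = 7.5
E[T] = -2
E[Z] = 7.5 * (-2) = -15

-15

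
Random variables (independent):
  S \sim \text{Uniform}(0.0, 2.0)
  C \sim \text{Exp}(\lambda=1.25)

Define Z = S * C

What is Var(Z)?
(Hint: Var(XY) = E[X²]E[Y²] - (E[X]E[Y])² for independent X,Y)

Var(XY) = E[X²]E[Y²] - (E[X]E[Y])²
E[S] = 1, Var(S) = 0.33333333
E[C] = 0.8, Var(C) = 0.64
E[S²] = 0.33333333 + 1² = 1.3333333
E[C²] = 0.64 + 0.8² = 1.28
Var(Z) = 1.3333333*1.28 - (1*0.8)²
= 1.7066667 - 0.64 = 1.0666667

1.0666667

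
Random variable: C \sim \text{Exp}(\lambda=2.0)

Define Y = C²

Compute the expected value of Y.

Using E[X²] = Var(X) + (E[X])²:
E[C] = 0.5
Var(C) = 1/2.0^2 = 0.25
E[C²] = 0.25 + 0.5² = 0.25 + 0.25 = 0.5

0.5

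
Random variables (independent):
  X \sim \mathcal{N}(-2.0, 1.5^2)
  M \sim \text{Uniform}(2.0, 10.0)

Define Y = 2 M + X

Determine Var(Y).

For independent RVs: Var(aX + bY) = a²Var(X) + b²Var(Y)
Var(X) = 2.25
Var(M) = 5.3333333
Var(Y) = 1²*2.25 + 2²*5.3333333
= 1*2.25 + 4*5.3333333 = 23.583333

23.583333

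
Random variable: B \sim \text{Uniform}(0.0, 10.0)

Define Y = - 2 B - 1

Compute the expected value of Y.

For Y = -2B - 1:
E[Y] = -2 * E[B] - 1
E[B] = (0 + 10)/2 = 5
E[Y] = -2 * 5 - 1 = -11

-11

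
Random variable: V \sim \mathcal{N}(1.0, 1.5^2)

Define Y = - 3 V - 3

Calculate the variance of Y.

For Y = aV + b: Var(Y) = a² * Var(V)
Var(V) = 1.5^2 = 2.25
Var(Y) = (-3)² * 2.25 = 9 * 2.25 = 20.25

20.25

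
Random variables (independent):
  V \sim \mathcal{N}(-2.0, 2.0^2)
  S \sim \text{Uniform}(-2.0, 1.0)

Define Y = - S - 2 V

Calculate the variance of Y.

For independent RVs: Var(aX + bY) = a²Var(X) + b²Var(Y)
Var(V) = 4
Var(S) = 0.75
Var(Y) = (-2)²*4 + (-1)²*0.75
= 4*4 + 1*0.75 = 16.75

16.75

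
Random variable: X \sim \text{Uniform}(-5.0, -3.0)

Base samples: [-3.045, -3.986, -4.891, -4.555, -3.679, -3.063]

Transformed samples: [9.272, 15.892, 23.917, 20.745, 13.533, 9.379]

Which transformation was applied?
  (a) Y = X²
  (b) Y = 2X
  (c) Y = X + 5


Checking option (a) Y = X²:
  X = -3.045 -> Y = 9.272 ✓
  X = -3.986 -> Y = 15.892 ✓
  X = -4.891 -> Y = 23.917 ✓
All samples match this transformation.

(a) X²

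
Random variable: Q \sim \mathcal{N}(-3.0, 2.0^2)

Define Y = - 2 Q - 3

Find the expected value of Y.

For Y = -2Q - 3:
E[Y] = -2 * E[Q] - 3
E[Q] = -3.0 = -3
E[Y] = -2 * (-3) - 3 = 3

3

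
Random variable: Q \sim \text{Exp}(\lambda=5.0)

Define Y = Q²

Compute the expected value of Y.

Using E[X²] = Var(X) + (E[X])²:
E[Q] = 0.2
Var(Q) = 1/5.0^2 = 0.04
E[Q²] = 0.04 + 0.2² = 0.04 + 0.04 = 0.08

0.08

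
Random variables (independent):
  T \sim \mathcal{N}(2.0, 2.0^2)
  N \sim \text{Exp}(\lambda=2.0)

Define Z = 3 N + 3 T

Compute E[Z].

E[Z] = 3*E[T] + 3*E[N]
E[T] = 2
E[N] = 0.5
E[Z] = 3*2 + 3*0.5 = 7.5

7.5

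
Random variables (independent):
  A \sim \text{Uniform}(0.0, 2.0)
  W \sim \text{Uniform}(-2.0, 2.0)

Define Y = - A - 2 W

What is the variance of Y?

For independent RVs: Var(aX + bY) = a²Var(X) + b²Var(Y)
Var(A) = 0.33333333
Var(W) = 1.3333333
Var(Y) = (-1)²*0.33333333 + (-2)²*1.3333333
= 1*0.33333333 + 4*1.3333333 = 5.6666667

5.6666667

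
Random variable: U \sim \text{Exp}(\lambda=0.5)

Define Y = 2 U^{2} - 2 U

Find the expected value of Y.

E[Y] = 2*E[U²] - 2*E[U]
E[U] = 2
E[U²] = Var(U) + (E[U])² = 4 + 4 = 8
E[Y] = 2*8 - 2*2 = 12

12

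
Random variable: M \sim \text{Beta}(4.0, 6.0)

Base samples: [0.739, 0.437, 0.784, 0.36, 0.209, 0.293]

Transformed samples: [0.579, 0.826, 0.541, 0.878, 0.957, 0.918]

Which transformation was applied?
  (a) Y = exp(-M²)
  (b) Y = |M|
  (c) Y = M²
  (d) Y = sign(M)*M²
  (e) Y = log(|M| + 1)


Checking option (a) Y = exp(-M²):
  M = 0.739 -> Y = 0.579 ✓
  M = 0.437 -> Y = 0.826 ✓
  M = 0.784 -> Y = 0.541 ✓
All samples match this transformation.

(a) exp(-M²)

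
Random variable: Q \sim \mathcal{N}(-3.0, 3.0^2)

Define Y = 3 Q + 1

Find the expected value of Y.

For Y = 3Q + 1:
E[Y] = 3 * E[Q] + 1
E[Q] = -3.0 = -3
E[Y] = 3 * (-3) + 1 = -8

-8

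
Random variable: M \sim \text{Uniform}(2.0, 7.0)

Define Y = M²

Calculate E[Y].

Using E[X²] = Var(X) + (E[X])²:
E[M] = 4.5
Var(M) = (7 - 2)^2/12 = 2.0833333
E[M²] = 2.0833333 + 4.5² = 2.0833333 + 20.25 = 22.333333

22.333333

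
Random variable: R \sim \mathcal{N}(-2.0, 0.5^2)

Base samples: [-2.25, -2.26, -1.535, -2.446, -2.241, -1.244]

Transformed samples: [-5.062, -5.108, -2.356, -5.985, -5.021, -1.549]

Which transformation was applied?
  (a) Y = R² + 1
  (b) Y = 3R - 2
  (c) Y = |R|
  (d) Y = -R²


Checking option (d) Y = -R²:
  R = -2.25 -> Y = -5.062 ✓
  R = -2.26 -> Y = -5.108 ✓
  R = -1.535 -> Y = -2.356 ✓
All samples match this transformation.

(d) -R²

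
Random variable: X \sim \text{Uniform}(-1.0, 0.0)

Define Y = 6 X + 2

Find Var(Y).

For Y = aX + b: Var(Y) = a² * Var(X)
Var(X) = (0 + 1)^2/12 = 0.083333333
Var(Y) = 6² * 0.083333333 = 36 * 0.083333333 = 3

3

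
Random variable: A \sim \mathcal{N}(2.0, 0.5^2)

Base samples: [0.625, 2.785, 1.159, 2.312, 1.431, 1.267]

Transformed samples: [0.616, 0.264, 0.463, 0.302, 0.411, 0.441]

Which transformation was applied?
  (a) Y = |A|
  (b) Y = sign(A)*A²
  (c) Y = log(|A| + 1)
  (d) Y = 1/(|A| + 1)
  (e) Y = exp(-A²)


Checking option (d) Y = 1/(|A| + 1):
  A = 0.625 -> Y = 0.616 ✓
  A = 2.785 -> Y = 0.264 ✓
  A = 1.159 -> Y = 0.463 ✓
All samples match this transformation.

(d) 1/(|A| + 1)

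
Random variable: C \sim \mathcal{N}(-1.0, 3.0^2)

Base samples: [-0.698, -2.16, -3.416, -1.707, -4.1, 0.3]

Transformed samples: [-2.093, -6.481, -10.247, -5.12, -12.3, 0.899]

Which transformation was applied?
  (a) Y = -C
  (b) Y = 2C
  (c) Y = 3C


Checking option (c) Y = 3C:
  C = -0.698 -> Y = -2.093 ✓
  C = -2.16 -> Y = -6.481 ✓
  C = -3.416 -> Y = -10.247 ✓
All samples match this transformation.

(c) 3C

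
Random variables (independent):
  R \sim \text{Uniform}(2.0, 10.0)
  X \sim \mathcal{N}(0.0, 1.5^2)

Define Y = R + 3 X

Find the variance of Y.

For independent RVs: Var(aX + bY) = a²Var(X) + b²Var(Y)
Var(R) = 5.3333333
Var(X) = 2.25
Var(Y) = 1²*5.3333333 + 3²*2.25
= 1*5.3333333 + 9*2.25 = 25.583333

25.583333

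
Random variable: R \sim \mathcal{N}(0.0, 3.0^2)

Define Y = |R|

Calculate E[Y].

For X ~ N(0, 3.0²), E[|X|] = sigma * sqrt(2/pi)
= 3.0 * sqrt(2/pi) = 2.3936537

2.3936537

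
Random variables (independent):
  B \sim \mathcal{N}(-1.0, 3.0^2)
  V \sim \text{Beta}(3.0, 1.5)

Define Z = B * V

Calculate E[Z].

For independent RVs: E[XY] = E[X]*E[Y]
E[B] = -1
E[V] = 0.66666667
E[Z] = -1 * 0.66666667 = -0.66666667

-0.66666667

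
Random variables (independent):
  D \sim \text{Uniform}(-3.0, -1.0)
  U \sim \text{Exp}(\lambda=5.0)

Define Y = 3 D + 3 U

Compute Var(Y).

For independent RVs: Var(aX + bY) = a²Var(X) + b²Var(Y)
Var(D) = 0.33333333
Var(U) = 0.04
Var(Y) = 3²*0.33333333 + 3²*0.04
= 9*0.33333333 + 9*0.04 = 3.36

3.36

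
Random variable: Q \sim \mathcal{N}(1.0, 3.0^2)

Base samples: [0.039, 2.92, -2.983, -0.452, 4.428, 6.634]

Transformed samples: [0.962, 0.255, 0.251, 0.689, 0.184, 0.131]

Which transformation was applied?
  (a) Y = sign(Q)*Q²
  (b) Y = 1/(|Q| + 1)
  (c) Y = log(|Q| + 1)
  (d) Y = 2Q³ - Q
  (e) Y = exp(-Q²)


Checking option (b) Y = 1/(|Q| + 1):
  Q = 0.039 -> Y = 0.962 ✓
  Q = 2.92 -> Y = 0.255 ✓
  Q = -2.983 -> Y = 0.251 ✓
All samples match this transformation.

(b) 1/(|Q| + 1)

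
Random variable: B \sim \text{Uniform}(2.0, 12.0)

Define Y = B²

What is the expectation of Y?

Using E[X²] = Var(X) + (E[X])²:
E[B] = 7
Var(B) = (12 - 2)^2/12 = 8.3333333
E[B²] = 8.3333333 + 7² = 8.3333333 + 49 = 57.333333

57.333333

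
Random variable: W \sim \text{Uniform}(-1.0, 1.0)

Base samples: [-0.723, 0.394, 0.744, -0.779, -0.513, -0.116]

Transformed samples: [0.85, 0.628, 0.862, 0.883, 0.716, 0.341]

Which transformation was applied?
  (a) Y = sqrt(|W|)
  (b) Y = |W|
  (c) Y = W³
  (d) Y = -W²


Checking option (a) Y = sqrt(|W|):
  W = -0.723 -> Y = 0.85 ✓
  W = 0.394 -> Y = 0.628 ✓
  W = 0.744 -> Y = 0.862 ✓
All samples match this transformation.

(a) sqrt(|W|)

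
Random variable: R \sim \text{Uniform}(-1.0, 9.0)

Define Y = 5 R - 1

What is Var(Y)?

For Y = aR + b: Var(Y) = a² * Var(R)
Var(R) = (9 + 1)^2/12 = 8.3333333
Var(Y) = 5² * 8.3333333 = 25 * 8.3333333 = 208.33333

208.33333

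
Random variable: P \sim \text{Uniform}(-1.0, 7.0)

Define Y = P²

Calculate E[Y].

E[P²] = Var(P) + (E[P])² = 5.3333333 + 9 = 14.333333

14.333333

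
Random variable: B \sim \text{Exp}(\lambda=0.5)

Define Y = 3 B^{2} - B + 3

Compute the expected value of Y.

E[Y] = 3*E[B²] - 1*E[B] + 3
E[B] = 2
E[B²] = Var(B) + (E[B])² = 4 + 4 = 8
E[Y] = 3*8 - 1*2 + 3 = 25

25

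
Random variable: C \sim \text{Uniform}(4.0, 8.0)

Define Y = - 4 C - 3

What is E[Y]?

For Y = -4C - 3:
E[Y] = -4 * E[C] - 3
E[C] = (4 + 8)/2 = 6
E[Y] = -4 * 6 - 3 = -27

-27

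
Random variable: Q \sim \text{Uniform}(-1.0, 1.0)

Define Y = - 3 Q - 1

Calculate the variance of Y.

For Y = aQ + b: Var(Y) = a² * Var(Q)
Var(Q) = (1 + 1)^2/12 = 0.33333333
Var(Y) = (-3)² * 0.33333333 = 9 * 0.33333333 = 3

3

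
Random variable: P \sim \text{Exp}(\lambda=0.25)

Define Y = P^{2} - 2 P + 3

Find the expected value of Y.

E[Y] = 1*E[P²] - 2*E[P] + 3
E[P] = 4
E[P²] = Var(P) + (E[P])² = 16 + 16 = 32
E[Y] = 1*32 - 2*4 + 3 = 27

27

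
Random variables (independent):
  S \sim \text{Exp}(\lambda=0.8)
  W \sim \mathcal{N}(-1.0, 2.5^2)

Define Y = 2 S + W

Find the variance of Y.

For independent RVs: Var(aX + bY) = a²Var(X) + b²Var(Y)
Var(S) = 1.5625
Var(W) = 6.25
Var(Y) = 2²*1.5625 + 1²*6.25
= 4*1.5625 + 1*6.25 = 12.5

12.5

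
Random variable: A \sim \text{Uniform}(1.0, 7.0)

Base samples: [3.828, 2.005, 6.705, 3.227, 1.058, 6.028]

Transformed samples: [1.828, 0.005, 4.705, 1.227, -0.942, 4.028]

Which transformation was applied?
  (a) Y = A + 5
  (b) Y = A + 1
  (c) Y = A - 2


Checking option (c) Y = A - 2:
  A = 3.828 -> Y = 1.828 ✓
  A = 2.005 -> Y = 0.005 ✓
  A = 6.705 -> Y = 4.705 ✓
All samples match this transformation.

(c) A - 2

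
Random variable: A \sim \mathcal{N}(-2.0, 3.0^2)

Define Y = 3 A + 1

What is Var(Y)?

For Y = aA + b: Var(Y) = a² * Var(A)
Var(A) = 3.0^2 = 9
Var(Y) = 3² * 9 = 9 * 9 = 81

81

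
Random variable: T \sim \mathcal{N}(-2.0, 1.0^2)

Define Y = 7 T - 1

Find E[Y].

For Y = 7T - 1:
E[Y] = 7 * E[T] - 1
E[T] = -2.0 = -2
E[Y] = 7 * (-2) - 1 = -15

-15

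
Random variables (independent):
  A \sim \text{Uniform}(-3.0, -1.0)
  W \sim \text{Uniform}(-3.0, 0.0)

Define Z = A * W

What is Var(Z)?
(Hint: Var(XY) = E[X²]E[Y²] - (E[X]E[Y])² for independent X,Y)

Var(XY) = E[X²]E[Y²] - (E[X]E[Y])²
E[A] = -2, Var(A) = 0.33333333
E[W] = -1.5, Var(W) = 0.75
E[A²] = 0.33333333 + (-2)² = 4.3333333
E[W²] = 0.75 + (-1.5)² = 3
Var(Z) = 4.3333333*3 - (-2*(-1.5))²
= 13 - 9 = 4

4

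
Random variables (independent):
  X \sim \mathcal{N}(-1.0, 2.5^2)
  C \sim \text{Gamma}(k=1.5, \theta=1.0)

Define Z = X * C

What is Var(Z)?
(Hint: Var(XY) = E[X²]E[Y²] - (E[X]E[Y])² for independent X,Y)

Var(XY) = E[X²]E[Y²] - (E[X]E[Y])²
E[X] = -1, Var(X) = 6.25
E[C] = 1.5, Var(C) = 1.5
E[X²] = 6.25 + (-1)² = 7.25
E[C²] = 1.5 + 1.5² = 3.75
Var(Z) = 7.25*3.75 - (-1*1.5)²
= 27.1875 - 2.25 = 24.9375

24.9375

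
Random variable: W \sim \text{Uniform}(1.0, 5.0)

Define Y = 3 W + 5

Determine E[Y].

For Y = 3W + 5:
E[Y] = 3 * E[W] + 5
E[W] = (1 + 5)/2 = 3
E[Y] = 3 * 3 + 5 = 14

14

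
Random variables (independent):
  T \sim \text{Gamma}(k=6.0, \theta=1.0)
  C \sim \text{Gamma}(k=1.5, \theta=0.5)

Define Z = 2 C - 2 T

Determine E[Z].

E[Z] = -2*E[T] + 2*E[C]
E[T] = 6
E[C] = 0.75
E[Z] = -2*6 + 2*0.75 = -10.5

-10.5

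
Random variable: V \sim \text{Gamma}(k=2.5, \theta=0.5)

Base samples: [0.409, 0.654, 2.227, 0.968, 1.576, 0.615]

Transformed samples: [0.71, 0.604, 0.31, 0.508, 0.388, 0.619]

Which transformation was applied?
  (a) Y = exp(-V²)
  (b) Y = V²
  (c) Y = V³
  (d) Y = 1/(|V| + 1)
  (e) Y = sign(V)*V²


Checking option (d) Y = 1/(|V| + 1):
  V = 0.409 -> Y = 0.71 ✓
  V = 0.654 -> Y = 0.604 ✓
  V = 2.227 -> Y = 0.31 ✓
All samples match this transformation.

(d) 1/(|V| + 1)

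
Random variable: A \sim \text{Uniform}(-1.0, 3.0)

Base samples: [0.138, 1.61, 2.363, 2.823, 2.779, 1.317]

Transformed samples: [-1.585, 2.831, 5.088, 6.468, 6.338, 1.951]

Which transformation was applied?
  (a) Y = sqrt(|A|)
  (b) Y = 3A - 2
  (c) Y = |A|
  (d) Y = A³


Checking option (b) Y = 3A - 2:
  A = 0.138 -> Y = -1.585 ✓
  A = 1.61 -> Y = 2.831 ✓
  A = 2.363 -> Y = 5.088 ✓
All samples match this transformation.

(b) 3A - 2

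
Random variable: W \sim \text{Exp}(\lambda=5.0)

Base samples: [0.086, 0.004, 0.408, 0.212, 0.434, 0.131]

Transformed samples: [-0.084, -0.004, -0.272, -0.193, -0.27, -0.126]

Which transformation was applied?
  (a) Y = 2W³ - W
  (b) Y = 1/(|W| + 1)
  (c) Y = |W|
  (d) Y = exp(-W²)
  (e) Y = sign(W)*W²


Checking option (a) Y = 2W³ - W:
  W = 0.086 -> Y = -0.084 ✓
  W = 0.004 -> Y = -0.004 ✓
  W = 0.408 -> Y = -0.272 ✓
All samples match this transformation.

(a) 2W³ - W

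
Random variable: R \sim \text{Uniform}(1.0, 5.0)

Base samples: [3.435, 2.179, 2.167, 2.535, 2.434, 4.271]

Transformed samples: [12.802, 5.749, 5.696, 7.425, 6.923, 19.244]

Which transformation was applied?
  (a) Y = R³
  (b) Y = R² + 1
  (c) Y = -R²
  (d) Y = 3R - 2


Checking option (b) Y = R² + 1:
  R = 3.435 -> Y = 12.802 ✓
  R = 2.179 -> Y = 5.749 ✓
  R = 2.167 -> Y = 5.696 ✓
All samples match this transformation.

(b) R² + 1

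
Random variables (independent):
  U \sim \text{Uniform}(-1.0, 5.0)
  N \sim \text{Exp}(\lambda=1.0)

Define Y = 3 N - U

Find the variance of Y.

For independent RVs: Var(aX + bY) = a²Var(X) + b²Var(Y)
Var(U) = 3
Var(N) = 1
Var(Y) = (-1)²*3 + 3²*1
= 1*3 + 9*1 = 12

12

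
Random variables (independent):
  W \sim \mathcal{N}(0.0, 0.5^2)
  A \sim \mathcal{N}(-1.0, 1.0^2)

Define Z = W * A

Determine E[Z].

For independent RVs: E[XY] = E[X]*E[Y]
E[W] = 0
E[A] = -1
E[Z] = 0 * (-1) = 0

0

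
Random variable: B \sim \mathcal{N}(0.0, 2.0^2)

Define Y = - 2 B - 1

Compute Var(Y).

For Y = aB + b: Var(Y) = a² * Var(B)
Var(B) = 2.0^2 = 4
Var(Y) = (-2)² * 4 = 4 * 4 = 16

16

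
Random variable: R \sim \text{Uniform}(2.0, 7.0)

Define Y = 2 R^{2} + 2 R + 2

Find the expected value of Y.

E[Y] = 2*E[R²] + 2*E[R] + 2
E[R] = 4.5
E[R²] = Var(R) + (E[R])² = 2.0833333 + 20.25 = 22.333333
E[Y] = 2*22.333333 + 2*4.5 + 2 = 55.666667

55.666667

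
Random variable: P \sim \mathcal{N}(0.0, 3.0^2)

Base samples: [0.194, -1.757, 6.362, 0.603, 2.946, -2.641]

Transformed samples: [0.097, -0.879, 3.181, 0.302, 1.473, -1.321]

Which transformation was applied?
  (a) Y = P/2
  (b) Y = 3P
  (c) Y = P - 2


Checking option (a) Y = P/2:
  P = 0.194 -> Y = 0.097 ✓
  P = -1.757 -> Y = -0.879 ✓
  P = 6.362 -> Y = 3.181 ✓
All samples match this transformation.

(a) P/2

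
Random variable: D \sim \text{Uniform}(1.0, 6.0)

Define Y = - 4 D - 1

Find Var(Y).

For Y = aD + b: Var(Y) = a² * Var(D)
Var(D) = (6 - 1)^2/12 = 2.0833333
Var(Y) = (-4)² * 2.0833333 = 16 * 2.0833333 = 33.333333

33.333333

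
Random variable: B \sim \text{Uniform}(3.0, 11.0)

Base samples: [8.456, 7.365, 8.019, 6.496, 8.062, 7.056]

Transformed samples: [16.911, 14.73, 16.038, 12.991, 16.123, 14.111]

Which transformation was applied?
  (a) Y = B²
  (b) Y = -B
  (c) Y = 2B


Checking option (c) Y = 2B:
  B = 8.456 -> Y = 16.911 ✓
  B = 7.365 -> Y = 14.73 ✓
  B = 8.019 -> Y = 16.038 ✓
All samples match this transformation.

(c) 2B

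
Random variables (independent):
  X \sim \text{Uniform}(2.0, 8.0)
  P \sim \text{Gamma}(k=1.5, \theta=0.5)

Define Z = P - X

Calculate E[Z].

E[Z] = -1*E[X] + 1*E[P]
E[X] = 5
E[P] = 0.75
E[Z] = -1*5 + 1*0.75 = -4.25

-4.25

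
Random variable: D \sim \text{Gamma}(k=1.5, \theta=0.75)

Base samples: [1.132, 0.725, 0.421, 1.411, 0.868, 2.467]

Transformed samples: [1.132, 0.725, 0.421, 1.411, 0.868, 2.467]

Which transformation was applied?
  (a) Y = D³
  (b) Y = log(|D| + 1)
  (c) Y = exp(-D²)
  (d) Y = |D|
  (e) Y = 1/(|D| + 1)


Checking option (d) Y = |D|:
  D = 1.132 -> Y = 1.132 ✓
  D = 0.725 -> Y = 0.725 ✓
  D = 0.421 -> Y = 0.421 ✓
All samples match this transformation.

(d) |D|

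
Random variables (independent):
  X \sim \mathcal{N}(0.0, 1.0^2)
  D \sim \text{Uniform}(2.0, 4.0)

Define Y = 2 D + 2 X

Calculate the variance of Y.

For independent RVs: Var(aX + bY) = a²Var(X) + b²Var(Y)
Var(X) = 1
Var(D) = 0.33333333
Var(Y) = 2²*1 + 2²*0.33333333
= 4*1 + 4*0.33333333 = 5.3333333

5.3333333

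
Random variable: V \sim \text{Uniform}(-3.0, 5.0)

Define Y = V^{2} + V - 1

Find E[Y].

E[Y] = 1*E[V²] + 1*E[V] - 1
E[V] = 1
E[V²] = Var(V) + (E[V])² = 5.3333333 + 1 = 6.3333333
E[Y] = 1*6.3333333 + 1*1 - 1 = 6.3333333

6.3333333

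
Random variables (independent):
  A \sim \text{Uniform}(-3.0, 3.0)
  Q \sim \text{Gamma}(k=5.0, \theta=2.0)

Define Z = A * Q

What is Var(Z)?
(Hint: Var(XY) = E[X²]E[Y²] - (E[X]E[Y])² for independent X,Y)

Var(XY) = E[X²]E[Y²] - (E[X]E[Y])²
E[A] = 0, Var(A) = 3
E[Q] = 10, Var(Q) = 20
E[A²] = 3 + 0² = 3
E[Q²] = 20 + 10² = 120
Var(Z) = 3*120 - (0*10)²
= 360 - 0 = 360

360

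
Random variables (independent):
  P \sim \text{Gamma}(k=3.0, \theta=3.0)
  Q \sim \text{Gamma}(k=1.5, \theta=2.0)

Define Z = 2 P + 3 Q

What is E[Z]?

E[Z] = 2*E[P] + 3*E[Q]
E[P] = 9
E[Q] = 3
E[Z] = 2*9 + 3*3 = 27

27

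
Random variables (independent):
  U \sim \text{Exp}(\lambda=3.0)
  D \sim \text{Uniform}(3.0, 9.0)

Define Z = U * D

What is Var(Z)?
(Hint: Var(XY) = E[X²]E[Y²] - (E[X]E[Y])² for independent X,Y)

Var(XY) = E[X²]E[Y²] - (E[X]E[Y])²
E[U] = 0.33333333, Var(U) = 0.11111111
E[D] = 6, Var(D) = 3
E[U²] = 0.11111111 + 0.33333333² = 0.22222222
E[D²] = 3 + 6² = 39
Var(Z) = 0.22222222*39 - (0.33333333*6)²
= 8.6666667 - 4 = 4.6666667

4.6666667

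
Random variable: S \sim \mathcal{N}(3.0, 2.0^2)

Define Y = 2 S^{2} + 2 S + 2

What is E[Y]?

E[Y] = 2*E[S²] + 2*E[S] + 2
E[S] = 3
E[S²] = Var(S) + (E[S])² = 4 + 9 = 13
E[Y] = 2*13 + 2*3 + 2 = 34

34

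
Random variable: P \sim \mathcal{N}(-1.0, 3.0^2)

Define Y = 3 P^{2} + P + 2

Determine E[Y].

E[Y] = 3*E[P²] + 1*E[P] + 2
E[P] = -1
E[P²] = Var(P) + (E[P])² = 9 + 1 = 10
E[Y] = 3*10 + 1*(-1) + 2 = 31

31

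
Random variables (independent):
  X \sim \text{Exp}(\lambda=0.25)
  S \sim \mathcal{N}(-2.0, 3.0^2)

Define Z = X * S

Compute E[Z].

For independent RVs: E[XY] = E[X]*E[Y]
E[X] = 4
E[S] = -2
E[Z] = 4 * (-2) = -8

-8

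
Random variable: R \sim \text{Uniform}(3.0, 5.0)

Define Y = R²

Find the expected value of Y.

Using E[X²] = Var(X) + (E[X])²:
E[R] = 4
Var(R) = (5 - 3)^2/12 = 0.33333333
E[R²] = 0.33333333 + 4² = 0.33333333 + 16 = 16.333333

16.333333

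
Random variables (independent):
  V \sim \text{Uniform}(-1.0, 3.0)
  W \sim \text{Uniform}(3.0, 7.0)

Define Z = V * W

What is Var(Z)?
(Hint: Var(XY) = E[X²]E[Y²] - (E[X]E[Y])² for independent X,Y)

Var(XY) = E[X²]E[Y²] - (E[X]E[Y])²
E[V] = 1, Var(V) = 1.3333333
E[W] = 5, Var(W) = 1.3333333
E[V²] = 1.3333333 + 1² = 2.3333333
E[W²] = 1.3333333 + 5² = 26.333333
Var(Z) = 2.3333333*26.333333 - (1*5)²
= 61.444444 - 25 = 36.444444

36.444444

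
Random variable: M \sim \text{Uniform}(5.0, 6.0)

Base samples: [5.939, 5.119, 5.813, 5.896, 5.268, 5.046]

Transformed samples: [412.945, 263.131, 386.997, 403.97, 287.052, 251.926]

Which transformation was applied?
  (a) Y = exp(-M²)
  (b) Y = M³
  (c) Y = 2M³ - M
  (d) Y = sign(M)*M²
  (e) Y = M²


Checking option (c) Y = 2M³ - M:
  M = 5.939 -> Y = 412.945 ✓
  M = 5.119 -> Y = 263.131 ✓
  M = 5.813 -> Y = 386.997 ✓
All samples match this transformation.

(c) 2M³ - M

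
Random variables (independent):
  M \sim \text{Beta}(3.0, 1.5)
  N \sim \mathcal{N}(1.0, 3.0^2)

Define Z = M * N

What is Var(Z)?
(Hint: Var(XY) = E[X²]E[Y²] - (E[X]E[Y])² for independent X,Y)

Var(XY) = E[X²]E[Y²] - (E[X]E[Y])²
E[M] = 0.66666667, Var(M) = 0.04040404
E[N] = 1, Var(N) = 9
E[M²] = 0.04040404 + 0.66666667² = 0.48484848
E[N²] = 9 + 1² = 10
Var(Z) = 0.48484848*10 - (0.66666667*1)²
= 4.8484848 - 0.44444444 = 4.4040404

4.4040404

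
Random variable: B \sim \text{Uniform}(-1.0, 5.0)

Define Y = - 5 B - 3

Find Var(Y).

For Y = aB + b: Var(Y) = a² * Var(B)
Var(B) = (5 + 1)^2/12 = 3
Var(Y) = (-5)² * 3 = 25 * 3 = 75

75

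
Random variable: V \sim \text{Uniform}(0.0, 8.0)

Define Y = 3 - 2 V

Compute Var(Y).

For Y = aV + b: Var(Y) = a² * Var(V)
Var(V) = (8 - 0)^2/12 = 5.3333333
Var(Y) = (-2)² * 5.3333333 = 4 * 5.3333333 = 21.333333

21.333333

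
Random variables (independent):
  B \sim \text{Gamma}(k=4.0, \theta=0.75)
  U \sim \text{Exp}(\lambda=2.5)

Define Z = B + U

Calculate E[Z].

E[Z] = 1*E[B] + 1*E[U]
E[B] = 3
E[U] = 0.4
E[Z] = 1*3 + 1*0.4 = 3.4

3.4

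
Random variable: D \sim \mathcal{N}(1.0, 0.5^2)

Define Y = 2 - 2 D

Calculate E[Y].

For Y = -2D + 2:
E[Y] = -2 * E[D] + 2
E[D] = 1.0 = 1
E[Y] = -2 * 1 + 2 = 0

0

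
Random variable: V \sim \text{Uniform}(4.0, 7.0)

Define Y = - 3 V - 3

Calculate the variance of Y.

For Y = aV + b: Var(Y) = a² * Var(V)
Var(V) = (7 - 4)^2/12 = 0.75
Var(Y) = (-3)² * 0.75 = 9 * 0.75 = 6.75

6.75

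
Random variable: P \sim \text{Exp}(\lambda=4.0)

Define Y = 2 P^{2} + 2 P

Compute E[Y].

E[Y] = 2*E[P²] + 2*E[P]
E[P] = 0.25
E[P²] = Var(P) + (E[P])² = 0.0625 + 0.0625 = 0.125
E[Y] = 2*0.125 + 2*0.25 = 0.75

0.75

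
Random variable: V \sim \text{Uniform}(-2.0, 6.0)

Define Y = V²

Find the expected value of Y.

E[V²] = Var(V) + (E[V])² = 5.3333333 + 4 = 9.3333333

9.3333333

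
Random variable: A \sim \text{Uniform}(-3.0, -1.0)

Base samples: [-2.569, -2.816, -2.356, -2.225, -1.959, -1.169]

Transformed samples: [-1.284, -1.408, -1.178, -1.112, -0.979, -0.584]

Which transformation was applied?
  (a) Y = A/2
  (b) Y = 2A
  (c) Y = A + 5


Checking option (a) Y = A/2:
  A = -2.569 -> Y = -1.284 ✓
  A = -2.816 -> Y = -1.408 ✓
  A = -2.356 -> Y = -1.178 ✓
All samples match this transformation.

(a) A/2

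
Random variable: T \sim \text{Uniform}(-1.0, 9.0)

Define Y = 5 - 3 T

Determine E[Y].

For Y = -3T + 5:
E[Y] = -3 * E[T] + 5
E[T] = (-1 + 9)/2 = 4
E[Y] = -3 * 4 + 5 = -7

-7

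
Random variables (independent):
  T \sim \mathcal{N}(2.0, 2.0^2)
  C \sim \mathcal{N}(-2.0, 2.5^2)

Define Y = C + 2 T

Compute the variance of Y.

For independent RVs: Var(aX + bY) = a²Var(X) + b²Var(Y)
Var(T) = 4
Var(C) = 6.25
Var(Y) = 2²*4 + 1²*6.25
= 4*4 + 1*6.25 = 22.25

22.25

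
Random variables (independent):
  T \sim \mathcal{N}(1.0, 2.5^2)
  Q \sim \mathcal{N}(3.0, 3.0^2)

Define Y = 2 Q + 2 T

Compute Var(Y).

For independent RVs: Var(aX + bY) = a²Var(X) + b²Var(Y)
Var(T) = 6.25
Var(Q) = 9
Var(Y) = 2²*6.25 + 2²*9
= 4*6.25 + 4*9 = 61

61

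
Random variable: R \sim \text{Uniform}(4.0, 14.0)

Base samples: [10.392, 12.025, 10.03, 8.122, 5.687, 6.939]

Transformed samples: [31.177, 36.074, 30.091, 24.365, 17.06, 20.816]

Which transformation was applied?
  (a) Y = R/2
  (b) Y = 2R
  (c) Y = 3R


Checking option (c) Y = 3R:
  R = 10.392 -> Y = 31.177 ✓
  R = 12.025 -> Y = 36.074 ✓
  R = 10.03 -> Y = 30.091 ✓
All samples match this transformation.

(c) 3R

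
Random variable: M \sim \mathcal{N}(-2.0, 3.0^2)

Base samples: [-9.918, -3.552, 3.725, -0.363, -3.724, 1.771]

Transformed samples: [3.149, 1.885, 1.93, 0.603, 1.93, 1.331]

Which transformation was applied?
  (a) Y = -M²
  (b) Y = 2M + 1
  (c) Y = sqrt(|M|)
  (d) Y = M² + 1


Checking option (c) Y = sqrt(|M|):
  M = -9.918 -> Y = 3.149 ✓
  M = -3.552 -> Y = 1.885 ✓
  M = 3.725 -> Y = 1.93 ✓
All samples match this transformation.

(c) sqrt(|M|)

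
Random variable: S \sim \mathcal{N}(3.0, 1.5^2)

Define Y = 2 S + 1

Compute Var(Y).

For Y = aS + b: Var(Y) = a² * Var(S)
Var(S) = 1.5^2 = 2.25
Var(Y) = 2² * 2.25 = 4 * 2.25 = 9

9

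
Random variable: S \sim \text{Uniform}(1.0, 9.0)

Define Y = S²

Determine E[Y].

E[S²] = Var(S) + (E[S])² = 5.3333333 + 25 = 30.333333

30.333333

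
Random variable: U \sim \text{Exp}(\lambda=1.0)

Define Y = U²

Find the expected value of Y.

E[U²] = Var(U) + (E[U])² = 1 + 1 = 2

2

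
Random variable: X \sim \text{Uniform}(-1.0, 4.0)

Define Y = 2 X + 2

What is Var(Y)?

For Y = aX + b: Var(Y) = a² * Var(X)
Var(X) = (4 + 1)^2/12 = 2.0833333
Var(Y) = 2² * 2.0833333 = 4 * 2.0833333 = 8.3333333

8.3333333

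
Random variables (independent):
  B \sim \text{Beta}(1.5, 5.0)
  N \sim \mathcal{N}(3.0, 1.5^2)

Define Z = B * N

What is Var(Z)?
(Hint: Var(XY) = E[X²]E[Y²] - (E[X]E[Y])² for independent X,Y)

Var(XY) = E[X²]E[Y²] - (E[X]E[Y])²
E[B] = 0.23076923, Var(B) = 0.023668639
E[N] = 3, Var(N) = 2.25
E[B²] = 0.023668639 + 0.23076923² = 0.076923077
E[N²] = 2.25 + 3² = 11.25
Var(Z) = 0.076923077*11.25 - (0.23076923*3)²
= 0.86538462 - 0.47928994 = 0.38609467

0.38609467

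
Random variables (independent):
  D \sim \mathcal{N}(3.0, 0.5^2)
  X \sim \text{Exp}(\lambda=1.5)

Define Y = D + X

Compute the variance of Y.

For independent RVs: Var(aX + bY) = a²Var(X) + b²Var(Y)
Var(D) = 0.25
Var(X) = 0.44444444
Var(Y) = 1²*0.25 + 1²*0.44444444
= 1*0.25 + 1*0.44444444 = 0.69444444

0.69444444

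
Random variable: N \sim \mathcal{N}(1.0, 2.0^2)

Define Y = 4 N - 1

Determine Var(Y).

For Y = aN + b: Var(Y) = a² * Var(N)
Var(N) = 2.0^2 = 4
Var(Y) = 4² * 4 = 16 * 4 = 64

64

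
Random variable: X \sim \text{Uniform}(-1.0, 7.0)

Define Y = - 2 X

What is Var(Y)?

For Y = aX + b: Var(Y) = a² * Var(X)
Var(X) = (7 + 1)^2/12 = 5.3333333
Var(Y) = (-2)² * 5.3333333 = 4 * 5.3333333 = 21.333333

21.333333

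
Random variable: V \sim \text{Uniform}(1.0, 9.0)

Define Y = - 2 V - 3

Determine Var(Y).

For Y = aV + b: Var(Y) = a² * Var(V)
Var(V) = (9 - 1)^2/12 = 5.3333333
Var(Y) = (-2)² * 5.3333333 = 4 * 5.3333333 = 21.333333

21.333333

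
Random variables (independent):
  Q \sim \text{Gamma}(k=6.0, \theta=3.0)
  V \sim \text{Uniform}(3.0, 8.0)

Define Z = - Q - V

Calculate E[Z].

E[Z] = -1*E[Q] - 1*E[V]
E[Q] = 18
E[V] = 5.5
E[Z] = -1*18 - 1*5.5 = -23.5

-23.5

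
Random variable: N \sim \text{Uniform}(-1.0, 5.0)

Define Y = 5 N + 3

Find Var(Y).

For Y = aN + b: Var(Y) = a² * Var(N)
Var(N) = (5 + 1)^2/12 = 3
Var(Y) = 5² * 3 = 25 * 3 = 75

75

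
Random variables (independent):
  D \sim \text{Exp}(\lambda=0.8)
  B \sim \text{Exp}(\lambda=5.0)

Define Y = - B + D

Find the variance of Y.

For independent RVs: Var(aX + bY) = a²Var(X) + b²Var(Y)
Var(D) = 1.5625
Var(B) = 0.04
Var(Y) = 1²*1.5625 + (-1)²*0.04
= 1*1.5625 + 1*0.04 = 1.6025

1.6025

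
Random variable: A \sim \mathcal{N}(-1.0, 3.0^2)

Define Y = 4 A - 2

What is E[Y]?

For Y = 4A - 2:
E[Y] = 4 * E[A] - 2
E[A] = -1.0 = -1
E[Y] = 4 * (-1) - 2 = -6

-6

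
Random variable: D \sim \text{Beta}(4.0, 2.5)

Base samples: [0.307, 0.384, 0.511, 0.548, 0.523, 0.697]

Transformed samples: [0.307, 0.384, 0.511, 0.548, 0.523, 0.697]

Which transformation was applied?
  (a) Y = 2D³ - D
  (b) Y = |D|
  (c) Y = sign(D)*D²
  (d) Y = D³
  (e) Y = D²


Checking option (b) Y = |D|:
  D = 0.307 -> Y = 0.307 ✓
  D = 0.384 -> Y = 0.384 ✓
  D = 0.511 -> Y = 0.511 ✓
All samples match this transformation.

(b) |D|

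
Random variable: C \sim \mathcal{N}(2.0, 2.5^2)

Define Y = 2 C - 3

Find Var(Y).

For Y = aC + b: Var(Y) = a² * Var(C)
Var(C) = 2.5^2 = 6.25
Var(Y) = 2² * 6.25 = 4 * 6.25 = 25

25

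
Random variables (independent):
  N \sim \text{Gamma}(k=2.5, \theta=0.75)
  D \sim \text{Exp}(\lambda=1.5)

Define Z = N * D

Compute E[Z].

For independent RVs: E[XY] = E[X]*E[Y]
E[N] = 1.875
E[D] = 0.66666667
E[Z] = 1.875 * 0.66666667 = 1.25

1.25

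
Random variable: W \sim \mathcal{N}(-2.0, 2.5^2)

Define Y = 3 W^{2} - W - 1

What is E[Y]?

E[Y] = 3*E[W²] - 1*E[W] - 1
E[W] = -2
E[W²] = Var(W) + (E[W])² = 6.25 + 4 = 10.25
E[Y] = 3*10.25 - 1*(-2) - 1 = 31.75

31.75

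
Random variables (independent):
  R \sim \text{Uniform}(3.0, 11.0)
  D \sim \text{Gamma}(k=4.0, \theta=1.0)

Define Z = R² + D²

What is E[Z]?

E[Z] = E[R²] + E[D²]
E[R²] = Var(R) + E[R]² = 5.3333333 + 49 = 54.333333
E[D²] = Var(D) + E[D]² = 4 + 16 = 20
E[Z] = 54.333333 + 20 = 74.333333

74.333333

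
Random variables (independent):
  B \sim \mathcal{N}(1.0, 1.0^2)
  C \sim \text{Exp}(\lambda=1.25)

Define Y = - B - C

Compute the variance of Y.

For independent RVs: Var(aX + bY) = a²Var(X) + b²Var(Y)
Var(B) = 1
Var(C) = 0.64
Var(Y) = (-1)²*1 + (-1)²*0.64
= 1*1 + 1*0.64 = 1.64

1.64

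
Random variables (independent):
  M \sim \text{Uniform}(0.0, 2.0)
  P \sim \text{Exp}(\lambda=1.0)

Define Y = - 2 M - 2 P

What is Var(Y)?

For independent RVs: Var(aX + bY) = a²Var(X) + b²Var(Y)
Var(M) = 0.33333333
Var(P) = 1
Var(Y) = (-2)²*0.33333333 + (-2)²*1
= 4*0.33333333 + 4*1 = 5.3333333

5.3333333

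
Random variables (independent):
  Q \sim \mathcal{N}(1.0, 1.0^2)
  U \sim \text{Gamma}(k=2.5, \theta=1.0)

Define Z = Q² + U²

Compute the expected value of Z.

E[Z] = E[Q²] + E[U²]
E[Q²] = Var(Q) + E[Q]² = 1 + 1 = 2
E[U²] = Var(U) + E[U]² = 2.5 + 6.25 = 8.75
E[Z] = 2 + 8.75 = 10.75

10.75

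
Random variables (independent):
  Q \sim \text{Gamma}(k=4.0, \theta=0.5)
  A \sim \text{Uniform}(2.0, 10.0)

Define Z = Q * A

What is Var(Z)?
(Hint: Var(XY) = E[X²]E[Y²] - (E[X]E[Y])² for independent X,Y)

Var(XY) = E[X²]E[Y²] - (E[X]E[Y])²
E[Q] = 2, Var(Q) = 1
E[A] = 6, Var(A) = 5.3333333
E[Q²] = 1 + 2² = 5
E[A²] = 5.3333333 + 6² = 41.333333
Var(Z) = 5*41.333333 - (2*6)²
= 206.66667 - 144 = 62.666667

62.666667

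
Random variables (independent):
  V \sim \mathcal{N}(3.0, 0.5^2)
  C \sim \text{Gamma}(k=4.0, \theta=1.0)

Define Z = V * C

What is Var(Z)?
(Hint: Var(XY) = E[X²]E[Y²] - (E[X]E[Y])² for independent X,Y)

Var(XY) = E[X²]E[Y²] - (E[X]E[Y])²
E[V] = 3, Var(V) = 0.25
E[C] = 4, Var(C) = 4
E[V²] = 0.25 + 3² = 9.25
E[C²] = 4 + 4² = 20
Var(Z) = 9.25*20 - (3*4)²
= 185 - 144 = 41

41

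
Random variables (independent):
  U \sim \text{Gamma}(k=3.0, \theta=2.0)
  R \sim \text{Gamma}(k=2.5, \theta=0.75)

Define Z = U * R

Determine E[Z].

For independent RVs: E[XY] = E[X]*E[Y]
E[U] = 6
E[R] = 1.875
E[Z] = 6 * 1.875 = 11.25

11.25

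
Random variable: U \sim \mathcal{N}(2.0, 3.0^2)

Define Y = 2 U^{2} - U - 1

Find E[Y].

E[Y] = 2*E[U²] - 1*E[U] - 1
E[U] = 2
E[U²] = Var(U) + (E[U])² = 9 + 4 = 13
E[Y] = 2*13 - 1*2 - 1 = 23

23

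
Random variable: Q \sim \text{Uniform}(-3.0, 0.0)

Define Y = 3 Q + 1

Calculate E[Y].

For Y = 3Q + 1:
E[Y] = 3 * E[Q] + 1
E[Q] = (-3 + 0)/2 = -1.5
E[Y] = 3 * (-1.5) + 1 = -3.5

-3.5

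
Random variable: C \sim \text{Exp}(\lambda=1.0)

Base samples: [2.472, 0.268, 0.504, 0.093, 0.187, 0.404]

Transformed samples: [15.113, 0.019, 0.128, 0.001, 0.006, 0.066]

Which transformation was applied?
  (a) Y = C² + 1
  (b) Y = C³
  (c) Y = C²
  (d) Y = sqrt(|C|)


Checking option (b) Y = C³:
  C = 2.472 -> Y = 15.113 ✓
  C = 0.268 -> Y = 0.019 ✓
  C = 0.504 -> Y = 0.128 ✓
All samples match this transformation.

(b) C³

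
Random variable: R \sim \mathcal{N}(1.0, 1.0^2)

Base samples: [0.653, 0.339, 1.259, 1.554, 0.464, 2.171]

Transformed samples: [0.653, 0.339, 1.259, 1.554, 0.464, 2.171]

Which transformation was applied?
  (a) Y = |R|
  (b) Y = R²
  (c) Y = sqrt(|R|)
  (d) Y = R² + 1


Checking option (a) Y = |R|:
  R = 0.653 -> Y = 0.653 ✓
  R = 0.339 -> Y = 0.339 ✓
  R = 1.259 -> Y = 1.259 ✓
All samples match this transformation.

(a) |R|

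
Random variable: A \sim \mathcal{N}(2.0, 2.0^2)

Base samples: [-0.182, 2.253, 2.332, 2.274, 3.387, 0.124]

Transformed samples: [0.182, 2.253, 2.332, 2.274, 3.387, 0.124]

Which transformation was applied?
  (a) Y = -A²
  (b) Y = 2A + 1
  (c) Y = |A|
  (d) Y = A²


Checking option (c) Y = |A|:
  A = -0.182 -> Y = 0.182 ✓
  A = 2.253 -> Y = 2.253 ✓
  A = 2.332 -> Y = 2.332 ✓
All samples match this transformation.

(c) |A|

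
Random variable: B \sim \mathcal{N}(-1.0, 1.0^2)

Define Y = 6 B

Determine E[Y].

For Y = 6B:
E[Y] = 6 * E[B]
E[B] = -1.0 = -1
E[Y] = 6 * (-1) = -6

-6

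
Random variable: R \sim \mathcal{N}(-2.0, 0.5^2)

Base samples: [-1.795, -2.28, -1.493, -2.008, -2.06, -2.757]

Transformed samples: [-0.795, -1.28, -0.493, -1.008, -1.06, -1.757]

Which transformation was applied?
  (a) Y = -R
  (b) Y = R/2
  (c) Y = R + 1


Checking option (c) Y = R + 1:
  R = -1.795 -> Y = -0.795 ✓
  R = -2.28 -> Y = -1.28 ✓
  R = -1.493 -> Y = -0.493 ✓
All samples match this transformation.

(c) R + 1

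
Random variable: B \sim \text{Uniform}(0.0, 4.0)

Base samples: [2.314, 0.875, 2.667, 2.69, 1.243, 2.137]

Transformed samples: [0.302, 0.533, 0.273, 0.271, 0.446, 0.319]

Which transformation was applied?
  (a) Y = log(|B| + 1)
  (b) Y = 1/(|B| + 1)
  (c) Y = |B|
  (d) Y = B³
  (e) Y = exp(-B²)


Checking option (b) Y = 1/(|B| + 1):
  B = 2.314 -> Y = 0.302 ✓
  B = 0.875 -> Y = 0.533 ✓
  B = 2.667 -> Y = 0.273 ✓
All samples match this transformation.

(b) 1/(|B| + 1)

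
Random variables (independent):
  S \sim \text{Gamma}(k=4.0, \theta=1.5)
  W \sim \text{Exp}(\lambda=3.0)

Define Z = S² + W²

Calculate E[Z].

E[Z] = E[S²] + E[W²]
E[S²] = Var(S) + E[S]² = 9 + 36 = 45
E[W²] = Var(W) + E[W]² = 0.11111111 + 0.11111111 = 0.22222222
E[Z] = 45 + 0.22222222 = 45.222222

45.222222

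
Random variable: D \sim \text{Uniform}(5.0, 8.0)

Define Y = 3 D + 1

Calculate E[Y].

For Y = 3D + 1:
E[Y] = 3 * E[D] + 1
E[D] = (5 + 8)/2 = 6.5
E[Y] = 3 * 6.5 + 1 = 20.5

20.5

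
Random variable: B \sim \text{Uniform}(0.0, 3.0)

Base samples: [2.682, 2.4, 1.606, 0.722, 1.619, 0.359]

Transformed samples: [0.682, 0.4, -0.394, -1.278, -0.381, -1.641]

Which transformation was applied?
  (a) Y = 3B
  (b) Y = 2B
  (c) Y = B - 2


Checking option (c) Y = B - 2:
  B = 2.682 -> Y = 0.682 ✓
  B = 2.4 -> Y = 0.4 ✓
  B = 1.606 -> Y = -0.394 ✓
All samples match this transformation.

(c) B - 2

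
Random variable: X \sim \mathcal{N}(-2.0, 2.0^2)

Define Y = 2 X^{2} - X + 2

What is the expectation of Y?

E[Y] = 2*E[X²] - 1*E[X] + 2
E[X] = -2
E[X²] = Var(X) + (E[X])² = 4 + 4 = 8
E[Y] = 2*8 - 1*(-2) + 2 = 20

20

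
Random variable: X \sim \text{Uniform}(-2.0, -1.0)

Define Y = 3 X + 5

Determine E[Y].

For Y = 3X + 5:
E[Y] = 3 * E[X] + 5
E[X] = (-2 - 1)/2 = -1.5
E[Y] = 3 * (-1.5) + 5 = 0.5

0.5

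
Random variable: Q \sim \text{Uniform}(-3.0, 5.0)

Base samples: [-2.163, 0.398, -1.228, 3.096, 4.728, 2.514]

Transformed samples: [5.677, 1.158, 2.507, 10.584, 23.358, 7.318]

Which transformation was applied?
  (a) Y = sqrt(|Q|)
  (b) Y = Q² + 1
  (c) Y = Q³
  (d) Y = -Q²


Checking option (b) Y = Q² + 1:
  Q = -2.163 -> Y = 5.677 ✓
  Q = 0.398 -> Y = 1.158 ✓
  Q = -1.228 -> Y = 2.507 ✓
All samples match this transformation.

(b) Q² + 1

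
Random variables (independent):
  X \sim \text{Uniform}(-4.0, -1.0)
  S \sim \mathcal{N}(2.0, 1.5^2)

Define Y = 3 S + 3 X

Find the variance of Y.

For independent RVs: Var(aX + bY) = a²Var(X) + b²Var(Y)
Var(X) = 0.75
Var(S) = 2.25
Var(Y) = 3²*0.75 + 3²*2.25
= 9*0.75 + 9*2.25 = 27

27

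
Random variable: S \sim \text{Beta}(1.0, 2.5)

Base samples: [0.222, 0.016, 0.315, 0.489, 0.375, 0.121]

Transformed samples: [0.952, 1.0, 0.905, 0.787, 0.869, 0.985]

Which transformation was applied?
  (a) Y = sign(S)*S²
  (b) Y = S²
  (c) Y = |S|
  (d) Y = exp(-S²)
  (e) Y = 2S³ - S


Checking option (d) Y = exp(-S²):
  S = 0.222 -> Y = 0.952 ✓
  S = 0.016 -> Y = 1.0 ✓
  S = 0.315 -> Y = 0.905 ✓
All samples match this transformation.

(d) exp(-S²)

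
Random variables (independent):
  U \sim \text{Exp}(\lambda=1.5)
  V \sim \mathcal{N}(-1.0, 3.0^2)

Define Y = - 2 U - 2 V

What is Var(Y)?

For independent RVs: Var(aX + bY) = a²Var(X) + b²Var(Y)
Var(U) = 0.44444444
Var(V) = 9
Var(Y) = (-2)²*0.44444444 + (-2)²*9
= 4*0.44444444 + 4*9 = 37.777778

37.777778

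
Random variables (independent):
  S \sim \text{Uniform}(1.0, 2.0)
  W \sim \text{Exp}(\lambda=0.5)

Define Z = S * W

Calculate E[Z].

For independent RVs: E[XY] = E[X]*E[Y]
E[S] = 1.5
E[W] = 2
E[Z] = 1.5 * 2 = 3

3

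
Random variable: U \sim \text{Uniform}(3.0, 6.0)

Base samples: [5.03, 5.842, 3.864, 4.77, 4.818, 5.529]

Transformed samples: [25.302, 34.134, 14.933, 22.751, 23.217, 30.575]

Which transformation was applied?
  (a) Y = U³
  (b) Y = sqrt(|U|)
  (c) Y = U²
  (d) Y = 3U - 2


Checking option (c) Y = U²:
  U = 5.03 -> Y = 25.302 ✓
  U = 5.842 -> Y = 34.134 ✓
  U = 3.864 -> Y = 14.933 ✓
All samples match this transformation.

(c) U²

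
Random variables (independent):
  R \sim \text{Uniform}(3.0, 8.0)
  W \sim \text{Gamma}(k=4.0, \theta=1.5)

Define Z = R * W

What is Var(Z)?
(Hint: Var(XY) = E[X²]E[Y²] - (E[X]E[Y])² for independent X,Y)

Var(XY) = E[X²]E[Y²] - (E[X]E[Y])²
E[R] = 5.5, Var(R) = 2.0833333
E[W] = 6, Var(W) = 9
E[R²] = 2.0833333 + 5.5² = 32.333333
E[W²] = 9 + 6² = 45
Var(Z) = 32.333333*45 - (5.5*6)²
= 1455 - 1089 = 366

366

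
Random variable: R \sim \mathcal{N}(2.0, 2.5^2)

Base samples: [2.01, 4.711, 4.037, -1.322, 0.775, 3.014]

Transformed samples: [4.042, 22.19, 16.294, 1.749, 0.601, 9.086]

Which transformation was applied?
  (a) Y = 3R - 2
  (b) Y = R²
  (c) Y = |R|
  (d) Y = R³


Checking option (b) Y = R²:
  R = 2.01 -> Y = 4.042 ✓
  R = 4.711 -> Y = 22.19 ✓
  R = 4.037 -> Y = 16.294 ✓
All samples match this transformation.

(b) R²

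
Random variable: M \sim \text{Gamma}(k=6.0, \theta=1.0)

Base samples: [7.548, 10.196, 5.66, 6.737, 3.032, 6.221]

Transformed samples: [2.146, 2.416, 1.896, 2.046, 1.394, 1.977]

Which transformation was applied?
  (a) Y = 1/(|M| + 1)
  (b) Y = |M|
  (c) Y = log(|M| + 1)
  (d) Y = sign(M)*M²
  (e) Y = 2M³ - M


Checking option (c) Y = log(|M| + 1):
  M = 7.548 -> Y = 2.146 ✓
  M = 10.196 -> Y = 2.416 ✓
  M = 5.66 -> Y = 1.896 ✓
All samples match this transformation.

(c) log(|M| + 1)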